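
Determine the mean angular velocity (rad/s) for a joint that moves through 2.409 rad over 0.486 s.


omega = delta_theta / delta_t
omega = 2.409 / 0.486
omega = 4.9568


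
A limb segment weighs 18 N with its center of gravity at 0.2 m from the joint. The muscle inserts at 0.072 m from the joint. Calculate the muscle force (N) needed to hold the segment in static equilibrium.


F_muscle = W * d_load / d_muscle
F_muscle = 18 * 0.2 / 0.072
Numerator = 3.6000
F_muscle = 50.0000


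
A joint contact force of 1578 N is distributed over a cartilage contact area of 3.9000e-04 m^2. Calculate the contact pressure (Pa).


P = F / A
P = 1578 / 3.9000e-04
P = 4.0462e+06


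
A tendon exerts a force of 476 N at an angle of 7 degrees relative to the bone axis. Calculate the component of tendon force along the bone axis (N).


F_eff = F_tendon * cos(theta)
theta = 7 deg = 0.1222 rad
cos(theta) = 0.9925
F_eff = 476 * 0.9925
F_eff = 472.4520


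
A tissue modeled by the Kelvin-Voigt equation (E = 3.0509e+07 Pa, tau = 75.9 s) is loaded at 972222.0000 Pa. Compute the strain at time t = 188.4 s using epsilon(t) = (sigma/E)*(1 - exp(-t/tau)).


epsilon(t) = (sigma/E) * (1 - exp(-t/tau))
sigma/E = 972222.0000 / 3.0509e+07 = 0.0319
exp(-t/tau) = exp(-188.4 / 75.9) = 0.0836
epsilon = 0.0319 * (1 - 0.0836)
epsilon = 0.0292


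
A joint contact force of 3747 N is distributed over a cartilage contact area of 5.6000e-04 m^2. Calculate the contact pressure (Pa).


P = F / A
P = 3747 / 5.6000e-04
P = 6.6911e+06


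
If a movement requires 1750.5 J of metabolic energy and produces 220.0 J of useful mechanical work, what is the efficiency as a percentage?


eta = (W_mech / E_meta) * 100
eta = (220.0 / 1750.5) * 100
ratio = 0.1257
eta = 12.5678


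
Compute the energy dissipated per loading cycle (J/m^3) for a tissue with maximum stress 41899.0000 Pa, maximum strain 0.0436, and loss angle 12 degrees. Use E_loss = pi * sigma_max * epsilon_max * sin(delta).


E_loss = pi * sigma_max * epsilon_max * sin(delta)
delta = 12 deg = 0.2094 rad
sin(delta) = 0.2079
E_loss = pi * 41899.0000 * 0.0436 * 0.2079
E_loss = 1193.2156


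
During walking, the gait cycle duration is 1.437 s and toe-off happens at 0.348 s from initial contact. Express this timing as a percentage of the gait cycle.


pct = (event_time / cycle_time) * 100
pct = (0.348 / 1.437) * 100
ratio = 0.2422
pct = 24.2171


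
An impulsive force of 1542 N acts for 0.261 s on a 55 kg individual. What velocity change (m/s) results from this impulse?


J = F * dt = 1542 * 0.261 = 402.4620 N*s
delta_v = J / m
delta_v = 402.4620 / 55
delta_v = 7.3175


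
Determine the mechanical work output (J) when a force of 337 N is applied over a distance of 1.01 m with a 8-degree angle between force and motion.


W = F * d * cos(theta)
theta = 8 deg = 0.1396 rad
cos(theta) = 0.9903
W = 337 * 1.01 * 0.9903
W = 337.0575


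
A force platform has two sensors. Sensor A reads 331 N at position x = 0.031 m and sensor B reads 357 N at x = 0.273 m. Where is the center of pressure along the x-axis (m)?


COP_x = (F1*x1 + F2*x2) / (F1 + F2)
COP_x = (331*0.031 + 357*0.273) / (331 + 357)
Numerator = 107.7220
Denominator = 688
COP_x = 0.1566


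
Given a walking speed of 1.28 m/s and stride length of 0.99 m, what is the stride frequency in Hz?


f = v / stride_length
f = 1.28 / 0.99
f = 1.2929


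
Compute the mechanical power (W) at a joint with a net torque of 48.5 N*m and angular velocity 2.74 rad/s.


P = M * omega
P = 48.5 * 2.74
P = 132.8900


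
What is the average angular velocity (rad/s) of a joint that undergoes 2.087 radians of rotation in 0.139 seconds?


omega = delta_theta / delta_t
omega = 2.087 / 0.139
omega = 15.0144


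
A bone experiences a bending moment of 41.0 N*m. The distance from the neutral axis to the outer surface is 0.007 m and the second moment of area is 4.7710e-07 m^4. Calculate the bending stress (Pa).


sigma = M * c / I
sigma = 41.0 * 0.007 / 4.7710e-07
M * c = 0.2870
sigma = 601551.0375


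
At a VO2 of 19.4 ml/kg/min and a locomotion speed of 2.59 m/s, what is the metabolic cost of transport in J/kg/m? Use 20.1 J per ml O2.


Power per kg = VO2 * 20.1 / 60
Power per kg = 19.4 * 20.1 / 60 = 6.4990 W/kg
Cost = power_per_kg / speed
Cost = 6.4990 / 2.59
Cost = 2.5093


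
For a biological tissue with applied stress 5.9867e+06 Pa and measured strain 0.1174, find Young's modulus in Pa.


E = stress / strain
E = 5.9867e+06 / 0.1174
E = 5.0994e+07


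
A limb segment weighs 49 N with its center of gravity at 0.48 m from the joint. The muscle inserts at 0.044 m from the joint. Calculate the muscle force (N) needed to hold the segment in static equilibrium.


F_muscle = W * d_load / d_muscle
F_muscle = 49 * 0.48 / 0.044
Numerator = 23.5200
F_muscle = 534.5455


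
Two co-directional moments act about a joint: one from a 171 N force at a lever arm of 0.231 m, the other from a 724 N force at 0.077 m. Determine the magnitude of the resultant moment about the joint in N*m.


M = F1 * d1 + F2 * d2
M = 171 * 0.231 + 724 * 0.077
M = 39.5010 + 55.7480
M = 95.2490


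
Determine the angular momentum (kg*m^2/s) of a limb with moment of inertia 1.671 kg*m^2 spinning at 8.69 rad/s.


L = I * omega
L = 1.671 * 8.69
L = 14.5210


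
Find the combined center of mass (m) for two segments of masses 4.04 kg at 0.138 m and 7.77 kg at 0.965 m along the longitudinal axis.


COM = (m1*x1 + m2*x2) / (m1 + m2)
COM = (4.04*0.138 + 7.77*0.965) / (4.04 + 7.77)
Numerator = 8.0556
Denominator = 11.8100
COM = 0.6821


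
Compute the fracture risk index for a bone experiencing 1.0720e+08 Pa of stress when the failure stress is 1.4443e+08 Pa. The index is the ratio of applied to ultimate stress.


FRI = applied / ultimate
FRI = 1.0720e+08 / 1.4443e+08
FRI = 0.7422


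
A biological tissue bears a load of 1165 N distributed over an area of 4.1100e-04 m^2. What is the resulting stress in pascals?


stress = F / A
stress = 1165 / 4.1100e-04
stress = 2.8345e+06


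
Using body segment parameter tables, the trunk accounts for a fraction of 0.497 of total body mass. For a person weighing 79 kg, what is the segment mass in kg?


m_segment = body_mass * fraction
m_segment = 79 * 0.497
m_segment = 39.2630


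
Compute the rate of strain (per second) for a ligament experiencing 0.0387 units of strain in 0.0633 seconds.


strain_rate = delta_strain / delta_t
strain_rate = 0.0387 / 0.0633
strain_rate = 0.6114


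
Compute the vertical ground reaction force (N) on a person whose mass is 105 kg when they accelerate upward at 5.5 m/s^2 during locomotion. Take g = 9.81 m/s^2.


GRF = m * (g + a)
GRF = 105 * (9.81 + 5.5)
GRF = 105 * 15.3100
GRF = 1607.5500


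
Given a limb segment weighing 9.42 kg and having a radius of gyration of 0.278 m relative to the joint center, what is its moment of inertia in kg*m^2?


I = m * k^2
I = 9.42 * 0.278^2
k^2 = 0.0773
I = 0.7280


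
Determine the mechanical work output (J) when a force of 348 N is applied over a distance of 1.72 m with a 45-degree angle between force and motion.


W = F * d * cos(theta)
theta = 45 deg = 0.7854 rad
cos(theta) = 0.7071
W = 348 * 1.72 * 0.7071
W = 423.2458


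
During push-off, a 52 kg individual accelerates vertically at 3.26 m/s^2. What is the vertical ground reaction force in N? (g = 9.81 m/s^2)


GRF = m * (g + a)
GRF = 52 * (9.81 + 3.26)
GRF = 52 * 13.0700
GRF = 679.6400


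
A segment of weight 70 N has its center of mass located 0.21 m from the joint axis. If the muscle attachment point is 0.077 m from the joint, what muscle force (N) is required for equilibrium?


F_muscle = W * d_load / d_muscle
F_muscle = 70 * 0.21 / 0.077
Numerator = 14.7000
F_muscle = 190.9091


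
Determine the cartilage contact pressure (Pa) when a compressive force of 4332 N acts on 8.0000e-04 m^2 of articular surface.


P = F / A
P = 4332 / 8.0000e-04
P = 5.4150e+06


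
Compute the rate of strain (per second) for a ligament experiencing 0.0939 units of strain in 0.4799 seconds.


strain_rate = delta_strain / delta_t
strain_rate = 0.0939 / 0.4799
strain_rate = 0.1957


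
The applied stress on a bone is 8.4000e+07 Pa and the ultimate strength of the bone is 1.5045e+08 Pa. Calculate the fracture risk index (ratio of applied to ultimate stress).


FRI = applied / ultimate
FRI = 8.4000e+07 / 1.5045e+08
FRI = 0.5583


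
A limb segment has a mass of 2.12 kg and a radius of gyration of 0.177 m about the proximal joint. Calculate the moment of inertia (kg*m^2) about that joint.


I = m * k^2
I = 2.12 * 0.177^2
k^2 = 0.0313
I = 0.0664


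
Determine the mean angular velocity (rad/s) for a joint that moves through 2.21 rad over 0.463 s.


omega = delta_theta / delta_t
omega = 2.21 / 0.463
omega = 4.7732


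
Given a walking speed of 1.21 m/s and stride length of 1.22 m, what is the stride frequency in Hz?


f = v / stride_length
f = 1.21 / 1.22
f = 0.9918


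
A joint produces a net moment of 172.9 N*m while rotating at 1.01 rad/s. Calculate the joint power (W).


P = M * omega
P = 172.9 * 1.01
P = 174.6290


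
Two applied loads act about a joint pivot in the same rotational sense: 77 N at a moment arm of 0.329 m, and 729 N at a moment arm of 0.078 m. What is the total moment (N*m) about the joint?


M = F1 * d1 + F2 * d2
M = 77 * 0.329 + 729 * 0.078
M = 25.3330 + 56.8620
M = 82.1950


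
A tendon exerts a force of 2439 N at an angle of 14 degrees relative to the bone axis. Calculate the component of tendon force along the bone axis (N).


F_eff = F_tendon * cos(theta)
theta = 14 deg = 0.2443 rad
cos(theta) = 0.9703
F_eff = 2439 * 0.9703
F_eff = 2366.5513


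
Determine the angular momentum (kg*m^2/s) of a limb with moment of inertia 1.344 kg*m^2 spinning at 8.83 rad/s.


L = I * omega
L = 1.344 * 8.83
L = 11.8675


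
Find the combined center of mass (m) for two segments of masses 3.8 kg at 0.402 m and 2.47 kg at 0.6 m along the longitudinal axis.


COM = (m1*x1 + m2*x2) / (m1 + m2)
COM = (3.8*0.402 + 2.47*0.6) / (3.8 + 2.47)
Numerator = 3.0096
Denominator = 6.2700
COM = 0.4800


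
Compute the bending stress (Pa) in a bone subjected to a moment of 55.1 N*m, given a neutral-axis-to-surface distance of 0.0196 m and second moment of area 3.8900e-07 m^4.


sigma = M * c / I
sigma = 55.1 * 0.0196 / 3.8900e-07
M * c = 1.0800
sigma = 2.7762e+06


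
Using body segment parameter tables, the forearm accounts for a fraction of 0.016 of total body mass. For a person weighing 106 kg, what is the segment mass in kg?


m_segment = body_mass * fraction
m_segment = 106 * 0.016
m_segment = 1.6960


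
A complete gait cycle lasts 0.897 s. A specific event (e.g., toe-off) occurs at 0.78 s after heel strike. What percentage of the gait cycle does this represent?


pct = (event_time / cycle_time) * 100
pct = (0.78 / 0.897) * 100
ratio = 0.8696
pct = 86.9565


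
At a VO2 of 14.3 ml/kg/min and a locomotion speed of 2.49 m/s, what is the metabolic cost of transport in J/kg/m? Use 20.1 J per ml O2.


Power per kg = VO2 * 20.1 / 60
Power per kg = 14.3 * 20.1 / 60 = 4.7905 W/kg
Cost = power_per_kg / speed
Cost = 4.7905 / 2.49
Cost = 1.9239


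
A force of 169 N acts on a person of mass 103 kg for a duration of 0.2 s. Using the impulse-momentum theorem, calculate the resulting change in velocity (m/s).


J = F * dt = 169 * 0.2 = 33.8000 N*s
delta_v = J / m
delta_v = 33.8000 / 103
delta_v = 0.3282


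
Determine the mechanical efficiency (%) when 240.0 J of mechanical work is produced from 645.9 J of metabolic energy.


eta = (W_mech / E_meta) * 100
eta = (240.0 / 645.9) * 100
ratio = 0.3716
eta = 37.1575


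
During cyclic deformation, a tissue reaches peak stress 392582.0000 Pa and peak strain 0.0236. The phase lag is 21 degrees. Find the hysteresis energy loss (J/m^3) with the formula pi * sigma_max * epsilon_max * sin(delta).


E_loss = pi * sigma_max * epsilon_max * sin(delta)
delta = 21 deg = 0.3665 rad
sin(delta) = 0.3584
E_loss = pi * 392582.0000 * 0.0236 * 0.3584
E_loss = 10430.8913


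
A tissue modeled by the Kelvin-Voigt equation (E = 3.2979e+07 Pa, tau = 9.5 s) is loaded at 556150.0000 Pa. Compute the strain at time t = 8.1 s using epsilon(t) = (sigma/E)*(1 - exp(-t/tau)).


epsilon(t) = (sigma/E) * (1 - exp(-t/tau))
sigma/E = 556150.0000 / 3.2979e+07 = 0.0169
exp(-t/tau) = exp(-8.1 / 9.5) = 0.4263
epsilon = 0.0169 * (1 - 0.4263)
epsilon = 0.0097


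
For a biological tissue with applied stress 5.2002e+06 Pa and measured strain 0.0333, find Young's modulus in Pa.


E = stress / strain
E = 5.2002e+06 / 0.0333
E = 1.5616e+08


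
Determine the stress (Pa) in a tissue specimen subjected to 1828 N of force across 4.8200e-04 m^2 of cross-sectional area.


stress = F / A
stress = 1828 / 4.8200e-04
stress = 3.7925e+06


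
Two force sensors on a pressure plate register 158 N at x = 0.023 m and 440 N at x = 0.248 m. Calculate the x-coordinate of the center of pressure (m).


COP_x = (F1*x1 + F2*x2) / (F1 + F2)
COP_x = (158*0.023 + 440*0.248) / (158 + 440)
Numerator = 112.7540
Denominator = 598
COP_x = 0.1886


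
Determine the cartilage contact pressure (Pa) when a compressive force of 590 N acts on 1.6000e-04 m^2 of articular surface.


P = F / A
P = 590 / 1.6000e-04
P = 3.6875e+06


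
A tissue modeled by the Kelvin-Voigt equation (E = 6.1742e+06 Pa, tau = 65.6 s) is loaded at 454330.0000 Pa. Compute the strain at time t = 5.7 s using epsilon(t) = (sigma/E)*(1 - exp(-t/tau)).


epsilon(t) = (sigma/E) * (1 - exp(-t/tau))
sigma/E = 454330.0000 / 6.1742e+06 = 0.0736
exp(-t/tau) = exp(-5.7 / 65.6) = 0.9168
epsilon = 0.0736 * (1 - 0.9168)
epsilon = 0.0061


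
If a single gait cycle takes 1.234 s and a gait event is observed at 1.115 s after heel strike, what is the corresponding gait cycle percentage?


pct = (event_time / cycle_time) * 100
pct = (1.115 / 1.234) * 100
ratio = 0.9036
pct = 90.3566


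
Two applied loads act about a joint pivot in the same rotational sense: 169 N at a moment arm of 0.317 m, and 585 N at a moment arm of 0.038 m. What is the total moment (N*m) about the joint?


M = F1 * d1 + F2 * d2
M = 169 * 0.317 + 585 * 0.038
M = 53.5730 + 22.2300
M = 75.8030


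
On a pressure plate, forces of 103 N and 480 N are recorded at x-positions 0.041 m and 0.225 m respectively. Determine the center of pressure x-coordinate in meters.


COP_x = (F1*x1 + F2*x2) / (F1 + F2)
COP_x = (103*0.041 + 480*0.225) / (103 + 480)
Numerator = 112.2230
Denominator = 583
COP_x = 0.1925


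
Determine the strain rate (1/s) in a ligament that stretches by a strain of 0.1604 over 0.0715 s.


strain_rate = delta_strain / delta_t
strain_rate = 0.1604 / 0.0715
strain_rate = 2.2434


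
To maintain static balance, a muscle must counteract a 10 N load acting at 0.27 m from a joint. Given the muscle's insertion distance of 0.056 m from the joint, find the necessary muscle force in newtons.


F_muscle = W * d_load / d_muscle
F_muscle = 10 * 0.27 / 0.056
Numerator = 2.7000
F_muscle = 48.2143


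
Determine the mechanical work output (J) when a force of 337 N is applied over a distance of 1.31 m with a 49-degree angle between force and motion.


W = F * d * cos(theta)
theta = 49 deg = 0.8552 rad
cos(theta) = 0.6561
W = 337 * 1.31 * 0.6561
W = 289.6304


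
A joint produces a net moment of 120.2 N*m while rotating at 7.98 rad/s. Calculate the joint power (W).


P = M * omega
P = 120.2 * 7.98
P = 959.1960


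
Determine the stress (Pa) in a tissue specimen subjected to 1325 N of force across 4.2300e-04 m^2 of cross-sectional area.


stress = F / A
stress = 1325 / 4.2300e-04
stress = 3.1324e+06


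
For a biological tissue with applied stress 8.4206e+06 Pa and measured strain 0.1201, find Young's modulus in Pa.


E = stress / strain
E = 8.4206e+06 / 0.1201
E = 7.0113e+07


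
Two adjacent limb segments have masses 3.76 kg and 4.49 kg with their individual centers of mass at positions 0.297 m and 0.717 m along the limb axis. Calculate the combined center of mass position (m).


COM = (m1*x1 + m2*x2) / (m1 + m2)
COM = (3.76*0.297 + 4.49*0.717) / (3.76 + 4.49)
Numerator = 4.3361
Denominator = 8.2500
COM = 0.5256


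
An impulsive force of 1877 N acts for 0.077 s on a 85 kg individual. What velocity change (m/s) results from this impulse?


J = F * dt = 1877 * 0.077 = 144.5290 N*s
delta_v = J / m
delta_v = 144.5290 / 85
delta_v = 1.7003


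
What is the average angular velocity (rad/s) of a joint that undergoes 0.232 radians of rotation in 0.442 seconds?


omega = delta_theta / delta_t
omega = 0.232 / 0.442
omega = 0.5249


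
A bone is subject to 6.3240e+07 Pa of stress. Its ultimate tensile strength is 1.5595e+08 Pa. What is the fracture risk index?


FRI = applied / ultimate
FRI = 6.3240e+07 / 1.5595e+08
FRI = 0.4055


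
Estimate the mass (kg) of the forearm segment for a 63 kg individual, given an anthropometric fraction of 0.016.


m_segment = body_mass * fraction
m_segment = 63 * 0.016
m_segment = 1.0080


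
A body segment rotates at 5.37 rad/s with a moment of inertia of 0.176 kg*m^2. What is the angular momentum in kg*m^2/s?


L = I * omega
L = 0.176 * 5.37
L = 0.9451


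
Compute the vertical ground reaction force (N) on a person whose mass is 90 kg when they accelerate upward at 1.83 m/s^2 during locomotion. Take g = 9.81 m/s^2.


GRF = m * (g + a)
GRF = 90 * (9.81 + 1.83)
GRF = 90 * 11.6400
GRF = 1047.6000


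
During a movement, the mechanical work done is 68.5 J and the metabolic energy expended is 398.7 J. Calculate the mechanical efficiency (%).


eta = (W_mech / E_meta) * 100
eta = (68.5 / 398.7) * 100
ratio = 0.1718
eta = 17.1808


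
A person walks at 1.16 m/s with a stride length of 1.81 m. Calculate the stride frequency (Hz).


f = v / stride_length
f = 1.16 / 1.81
f = 0.6409


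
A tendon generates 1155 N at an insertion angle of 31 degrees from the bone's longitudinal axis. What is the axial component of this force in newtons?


F_eff = F_tendon * cos(theta)
theta = 31 deg = 0.5411 rad
cos(theta) = 0.8572
F_eff = 1155 * 0.8572
F_eff = 990.0282


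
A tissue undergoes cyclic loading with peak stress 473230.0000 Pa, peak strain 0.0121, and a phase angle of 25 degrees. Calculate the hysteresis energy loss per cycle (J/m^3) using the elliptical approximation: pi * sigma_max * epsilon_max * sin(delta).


E_loss = pi * sigma_max * epsilon_max * sin(delta)
delta = 25 deg = 0.4363 rad
sin(delta) = 0.4226
E_loss = pi * 473230.0000 * 0.0121 * 0.4226
E_loss = 7602.4885


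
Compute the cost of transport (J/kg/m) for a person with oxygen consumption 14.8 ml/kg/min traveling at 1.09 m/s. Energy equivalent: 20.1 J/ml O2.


Power per kg = VO2 * 20.1 / 60
Power per kg = 14.8 * 20.1 / 60 = 4.9580 W/kg
Cost = power_per_kg / speed
Cost = 4.9580 / 1.09
Cost = 4.5486


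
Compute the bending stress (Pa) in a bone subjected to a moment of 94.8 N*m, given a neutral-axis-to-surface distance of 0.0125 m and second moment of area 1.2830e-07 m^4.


sigma = M * c / I
sigma = 94.8 * 0.0125 / 1.2830e-07
M * c = 1.1850
sigma = 9.2362e+06


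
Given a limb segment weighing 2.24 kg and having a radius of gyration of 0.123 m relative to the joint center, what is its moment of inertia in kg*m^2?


I = m * k^2
I = 2.24 * 0.123^2
k^2 = 0.0151
I = 0.0339


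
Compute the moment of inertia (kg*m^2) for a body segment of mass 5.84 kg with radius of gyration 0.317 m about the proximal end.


I = m * k^2
I = 5.84 * 0.317^2
k^2 = 0.1005
I = 0.5869


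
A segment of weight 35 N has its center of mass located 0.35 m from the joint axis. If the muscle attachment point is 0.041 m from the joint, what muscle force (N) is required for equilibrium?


F_muscle = W * d_load / d_muscle
F_muscle = 35 * 0.35 / 0.041
Numerator = 12.2500
F_muscle = 298.7805


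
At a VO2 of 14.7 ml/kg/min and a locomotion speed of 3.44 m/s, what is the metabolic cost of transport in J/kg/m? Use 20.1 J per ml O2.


Power per kg = VO2 * 20.1 / 60
Power per kg = 14.7 * 20.1 / 60 = 4.9245 W/kg
Cost = power_per_kg / speed
Cost = 4.9245 / 3.44
Cost = 1.4315


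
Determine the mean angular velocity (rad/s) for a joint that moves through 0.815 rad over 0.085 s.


omega = delta_theta / delta_t
omega = 0.815 / 0.085
omega = 9.5882


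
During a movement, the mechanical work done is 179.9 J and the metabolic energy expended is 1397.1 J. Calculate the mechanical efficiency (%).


eta = (W_mech / E_meta) * 100
eta = (179.9 / 1397.1) * 100
ratio = 0.1288
eta = 12.8767


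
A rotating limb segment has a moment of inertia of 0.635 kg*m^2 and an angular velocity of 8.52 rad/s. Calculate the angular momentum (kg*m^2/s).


L = I * omega
L = 0.635 * 8.52
L = 5.4102


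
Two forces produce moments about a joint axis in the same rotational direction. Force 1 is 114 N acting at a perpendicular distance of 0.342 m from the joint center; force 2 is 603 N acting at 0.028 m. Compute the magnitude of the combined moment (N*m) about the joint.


M = F1 * d1 + F2 * d2
M = 114 * 0.342 + 603 * 0.028
M = 38.9880 + 16.8840
M = 55.8720


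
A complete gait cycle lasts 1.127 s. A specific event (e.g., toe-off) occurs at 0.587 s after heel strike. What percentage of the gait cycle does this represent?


pct = (event_time / cycle_time) * 100
pct = (0.587 / 1.127) * 100
ratio = 0.5209
pct = 52.0852


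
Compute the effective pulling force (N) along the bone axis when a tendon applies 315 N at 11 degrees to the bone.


F_eff = F_tendon * cos(theta)
theta = 11 deg = 0.1920 rad
cos(theta) = 0.9816
F_eff = 315 * 0.9816
F_eff = 309.2126


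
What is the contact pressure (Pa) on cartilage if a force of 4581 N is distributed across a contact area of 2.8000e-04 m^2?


P = F / A
P = 4581 / 2.8000e-04
P = 1.6361e+07


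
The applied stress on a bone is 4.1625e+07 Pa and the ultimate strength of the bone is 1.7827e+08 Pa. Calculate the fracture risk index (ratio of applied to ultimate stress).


FRI = applied / ultimate
FRI = 4.1625e+07 / 1.7827e+08
FRI = 0.2335


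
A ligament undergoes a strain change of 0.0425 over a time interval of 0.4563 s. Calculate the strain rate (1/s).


strain_rate = delta_strain / delta_t
strain_rate = 0.0425 / 0.4563
strain_rate = 0.0931


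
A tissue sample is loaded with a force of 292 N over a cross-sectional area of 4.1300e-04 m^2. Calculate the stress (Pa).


stress = F / A
stress = 292 / 4.1300e-04
stress = 707021.7918


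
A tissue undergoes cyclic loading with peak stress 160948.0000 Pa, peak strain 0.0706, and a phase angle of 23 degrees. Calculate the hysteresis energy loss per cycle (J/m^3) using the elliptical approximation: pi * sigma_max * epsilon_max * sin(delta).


E_loss = pi * sigma_max * epsilon_max * sin(delta)
delta = 23 deg = 0.4014 rad
sin(delta) = 0.3907
E_loss = pi * 160948.0000 * 0.0706 * 0.3907
E_loss = 13948.2001


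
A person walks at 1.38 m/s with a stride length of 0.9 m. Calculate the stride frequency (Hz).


f = v / stride_length
f = 1.38 / 0.9
f = 1.5333


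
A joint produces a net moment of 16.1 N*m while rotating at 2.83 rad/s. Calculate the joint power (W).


P = M * omega
P = 16.1 * 2.83
P = 45.5630


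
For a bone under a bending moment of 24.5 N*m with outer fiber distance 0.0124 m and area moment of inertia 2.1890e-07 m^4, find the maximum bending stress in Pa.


sigma = M * c / I
sigma = 24.5 * 0.0124 / 2.1890e-07
M * c = 0.3038
sigma = 1.3878e+06


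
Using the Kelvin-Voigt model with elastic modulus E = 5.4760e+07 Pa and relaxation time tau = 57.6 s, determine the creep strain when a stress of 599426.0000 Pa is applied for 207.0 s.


epsilon(t) = (sigma/E) * (1 - exp(-t/tau))
sigma/E = 599426.0000 / 5.4760e+07 = 0.0109
exp(-t/tau) = exp(-207.0 / 57.6) = 0.0275
epsilon = 0.0109 * (1 - 0.0275)
epsilon = 0.0106


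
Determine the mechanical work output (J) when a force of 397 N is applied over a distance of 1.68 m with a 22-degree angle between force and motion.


W = F * d * cos(theta)
theta = 22 deg = 0.3840 rad
cos(theta) = 0.9272
W = 397 * 1.68 * 0.9272
W = 618.3945


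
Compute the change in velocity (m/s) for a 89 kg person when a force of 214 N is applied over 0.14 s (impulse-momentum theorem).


J = F * dt = 214 * 0.14 = 29.9600 N*s
delta_v = J / m
delta_v = 29.9600 / 89
delta_v = 0.3366


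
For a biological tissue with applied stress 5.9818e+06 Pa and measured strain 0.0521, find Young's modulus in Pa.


E = stress / strain
E = 5.9818e+06 / 0.0521
E = 1.1481e+08


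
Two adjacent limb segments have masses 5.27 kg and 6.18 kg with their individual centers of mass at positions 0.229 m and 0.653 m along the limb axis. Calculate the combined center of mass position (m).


COM = (m1*x1 + m2*x2) / (m1 + m2)
COM = (5.27*0.229 + 6.18*0.653) / (5.27 + 6.18)
Numerator = 5.2424
Denominator = 11.4500
COM = 0.4578


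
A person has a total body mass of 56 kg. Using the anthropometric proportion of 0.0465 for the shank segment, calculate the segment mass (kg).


m_segment = body_mass * fraction
m_segment = 56 * 0.0465
m_segment = 2.6040


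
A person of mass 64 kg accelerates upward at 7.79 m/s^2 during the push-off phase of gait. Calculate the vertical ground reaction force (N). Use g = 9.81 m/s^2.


GRF = m * (g + a)
GRF = 64 * (9.81 + 7.79)
GRF = 64 * 17.6000
GRF = 1126.4000


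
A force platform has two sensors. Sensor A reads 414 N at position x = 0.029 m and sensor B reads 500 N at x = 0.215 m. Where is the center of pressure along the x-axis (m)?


COP_x = (F1*x1 + F2*x2) / (F1 + F2)
COP_x = (414*0.029 + 500*0.215) / (414 + 500)
Numerator = 119.5060
Denominator = 914
COP_x = 0.1308


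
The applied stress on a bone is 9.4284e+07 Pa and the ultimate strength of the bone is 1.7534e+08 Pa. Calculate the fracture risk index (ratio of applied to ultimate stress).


FRI = applied / ultimate
FRI = 9.4284e+07 / 1.7534e+08
FRI = 0.5377


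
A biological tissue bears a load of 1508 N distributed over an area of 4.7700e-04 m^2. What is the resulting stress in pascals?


stress = F / A
stress = 1508 / 4.7700e-04
stress = 3.1614e+06


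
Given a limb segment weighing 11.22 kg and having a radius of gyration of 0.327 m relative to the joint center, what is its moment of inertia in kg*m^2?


I = m * k^2
I = 11.22 * 0.327^2
k^2 = 0.1069
I = 1.1997


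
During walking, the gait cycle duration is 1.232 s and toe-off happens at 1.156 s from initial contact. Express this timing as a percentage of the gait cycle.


pct = (event_time / cycle_time) * 100
pct = (1.156 / 1.232) * 100
ratio = 0.9383
pct = 93.8312


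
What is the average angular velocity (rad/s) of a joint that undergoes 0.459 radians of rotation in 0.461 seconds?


omega = delta_theta / delta_t
omega = 0.459 / 0.461
omega = 0.9957


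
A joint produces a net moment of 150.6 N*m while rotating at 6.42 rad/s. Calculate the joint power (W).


P = M * omega
P = 150.6 * 6.42
P = 966.8520


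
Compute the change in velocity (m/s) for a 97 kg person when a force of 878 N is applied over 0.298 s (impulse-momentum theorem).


J = F * dt = 878 * 0.298 = 261.6440 N*s
delta_v = J / m
delta_v = 261.6440 / 97
delta_v = 2.6974


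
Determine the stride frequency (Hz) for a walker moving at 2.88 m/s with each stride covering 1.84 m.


f = v / stride_length
f = 2.88 / 1.84
f = 1.5652


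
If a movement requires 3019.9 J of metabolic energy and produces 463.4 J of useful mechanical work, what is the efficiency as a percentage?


eta = (W_mech / E_meta) * 100
eta = (463.4 / 3019.9) * 100
ratio = 0.1534
eta = 15.3449


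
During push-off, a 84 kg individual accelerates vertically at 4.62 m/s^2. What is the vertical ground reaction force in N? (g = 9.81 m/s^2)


GRF = m * (g + a)
GRF = 84 * (9.81 + 4.62)
GRF = 84 * 14.4300
GRF = 1212.1200


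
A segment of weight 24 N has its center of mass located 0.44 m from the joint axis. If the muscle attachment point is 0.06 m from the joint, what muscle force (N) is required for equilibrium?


F_muscle = W * d_load / d_muscle
F_muscle = 24 * 0.44 / 0.06
Numerator = 10.5600
F_muscle = 176.0000


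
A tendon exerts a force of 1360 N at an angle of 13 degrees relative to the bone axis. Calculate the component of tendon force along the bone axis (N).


F_eff = F_tendon * cos(theta)
theta = 13 deg = 0.2269 rad
cos(theta) = 0.9744
F_eff = 1360 * 0.9744
F_eff = 1325.1433


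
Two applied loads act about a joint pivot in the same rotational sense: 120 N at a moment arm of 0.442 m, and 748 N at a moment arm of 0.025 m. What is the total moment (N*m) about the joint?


M = F1 * d1 + F2 * d2
M = 120 * 0.442 + 748 * 0.025
M = 53.0400 + 18.7000
M = 71.7400


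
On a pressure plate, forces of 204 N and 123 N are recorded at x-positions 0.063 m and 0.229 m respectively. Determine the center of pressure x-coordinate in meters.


COP_x = (F1*x1 + F2*x2) / (F1 + F2)
COP_x = (204*0.063 + 123*0.229) / (204 + 123)
Numerator = 41.0190
Denominator = 327
COP_x = 0.1254


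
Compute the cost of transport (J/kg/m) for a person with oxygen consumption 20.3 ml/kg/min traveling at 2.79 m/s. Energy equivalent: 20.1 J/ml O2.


Power per kg = VO2 * 20.1 / 60
Power per kg = 20.3 * 20.1 / 60 = 6.8005 W/kg
Cost = power_per_kg / speed
Cost = 6.8005 / 2.79
Cost = 2.4375


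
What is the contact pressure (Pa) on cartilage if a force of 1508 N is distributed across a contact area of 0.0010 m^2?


P = F / A
P = 1508 / 0.0010
P = 1.5080e+06


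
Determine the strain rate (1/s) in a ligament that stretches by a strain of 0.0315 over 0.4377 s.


strain_rate = delta_strain / delta_t
strain_rate = 0.0315 / 0.4377
strain_rate = 0.0720


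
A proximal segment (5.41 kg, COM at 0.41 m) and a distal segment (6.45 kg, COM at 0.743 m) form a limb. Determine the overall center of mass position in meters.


COM = (m1*x1 + m2*x2) / (m1 + m2)
COM = (5.41*0.41 + 6.45*0.743) / (5.41 + 6.45)
Numerator = 7.0104
Denominator = 11.8600
COM = 0.5911


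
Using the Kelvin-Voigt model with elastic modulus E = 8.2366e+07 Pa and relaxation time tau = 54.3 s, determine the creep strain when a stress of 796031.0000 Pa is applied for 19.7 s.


epsilon(t) = (sigma/E) * (1 - exp(-t/tau))
sigma/E = 796031.0000 / 8.2366e+07 = 0.0097
exp(-t/tau) = exp(-19.7 / 54.3) = 0.6957
epsilon = 0.0097 * (1 - 0.6957)
epsilon = 0.0029


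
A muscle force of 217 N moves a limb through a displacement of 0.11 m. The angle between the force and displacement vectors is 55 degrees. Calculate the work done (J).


W = F * d * cos(theta)
theta = 55 deg = 0.9599 rad
cos(theta) = 0.5736
W = 217 * 0.11 * 0.5736
W = 13.6913


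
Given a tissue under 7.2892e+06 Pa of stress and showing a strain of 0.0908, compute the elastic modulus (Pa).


E = stress / strain
E = 7.2892e+06 / 0.0908
E = 8.0278e+07


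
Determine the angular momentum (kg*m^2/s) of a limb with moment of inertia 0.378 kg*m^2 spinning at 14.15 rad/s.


L = I * omega
L = 0.378 * 14.15
L = 5.3487


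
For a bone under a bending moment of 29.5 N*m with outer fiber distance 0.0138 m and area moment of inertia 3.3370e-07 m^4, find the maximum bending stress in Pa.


sigma = M * c / I
sigma = 29.5 * 0.0138 / 3.3370e-07
M * c = 0.4071
sigma = 1.2200e+06


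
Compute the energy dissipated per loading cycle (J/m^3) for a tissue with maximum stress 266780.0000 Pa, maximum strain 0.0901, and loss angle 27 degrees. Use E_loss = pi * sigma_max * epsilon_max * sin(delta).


E_loss = pi * sigma_max * epsilon_max * sin(delta)
delta = 27 deg = 0.4712 rad
sin(delta) = 0.4540
E_loss = pi * 266780.0000 * 0.0901 * 0.4540
E_loss = 34282.6746


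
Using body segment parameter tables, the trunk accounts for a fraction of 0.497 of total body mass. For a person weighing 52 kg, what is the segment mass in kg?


m_segment = body_mass * fraction
m_segment = 52 * 0.497
m_segment = 25.8440


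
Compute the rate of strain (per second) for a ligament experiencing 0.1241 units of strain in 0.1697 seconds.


strain_rate = delta_strain / delta_t
strain_rate = 0.1241 / 0.1697
strain_rate = 0.7313


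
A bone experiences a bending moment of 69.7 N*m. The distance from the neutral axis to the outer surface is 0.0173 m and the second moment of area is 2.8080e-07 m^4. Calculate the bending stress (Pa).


sigma = M * c / I
sigma = 69.7 * 0.0173 / 2.8080e-07
M * c = 1.2058
sigma = 4.2942e+06


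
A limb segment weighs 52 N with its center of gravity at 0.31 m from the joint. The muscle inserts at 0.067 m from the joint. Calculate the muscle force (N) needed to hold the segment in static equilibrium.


F_muscle = W * d_load / d_muscle
F_muscle = 52 * 0.31 / 0.067
Numerator = 16.1200
F_muscle = 240.5970


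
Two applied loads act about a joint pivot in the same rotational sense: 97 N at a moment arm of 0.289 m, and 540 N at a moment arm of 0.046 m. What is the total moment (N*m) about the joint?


M = F1 * d1 + F2 * d2
M = 97 * 0.289 + 540 * 0.046
M = 28.0330 + 24.8400
M = 52.8730


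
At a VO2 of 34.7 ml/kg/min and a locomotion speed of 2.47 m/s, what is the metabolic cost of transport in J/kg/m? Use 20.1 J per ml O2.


Power per kg = VO2 * 20.1 / 60
Power per kg = 34.7 * 20.1 / 60 = 11.6245 W/kg
Cost = power_per_kg / speed
Cost = 11.6245 / 2.47
Cost = 4.7063


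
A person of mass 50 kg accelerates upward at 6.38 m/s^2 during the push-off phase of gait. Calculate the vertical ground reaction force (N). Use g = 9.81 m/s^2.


GRF = m * (g + a)
GRF = 50 * (9.81 + 6.38)
GRF = 50 * 16.1900
GRF = 809.5000


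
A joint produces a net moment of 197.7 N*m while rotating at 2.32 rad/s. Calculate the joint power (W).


P = M * omega
P = 197.7 * 2.32
P = 458.6640


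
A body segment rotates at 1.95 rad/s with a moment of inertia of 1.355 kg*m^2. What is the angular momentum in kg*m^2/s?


L = I * omega
L = 1.355 * 1.95
L = 2.6422


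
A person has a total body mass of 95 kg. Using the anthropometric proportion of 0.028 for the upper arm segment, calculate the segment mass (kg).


m_segment = body_mass * fraction
m_segment = 95 * 0.028
m_segment = 2.6600


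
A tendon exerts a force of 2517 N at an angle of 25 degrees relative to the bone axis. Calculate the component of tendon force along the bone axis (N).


F_eff = F_tendon * cos(theta)
theta = 25 deg = 0.4363 rad
cos(theta) = 0.9063
F_eff = 2517 * 0.9063
F_eff = 2281.1767


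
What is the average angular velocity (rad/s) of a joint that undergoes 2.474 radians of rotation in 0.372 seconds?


omega = delta_theta / delta_t
omega = 2.474 / 0.372
omega = 6.6505


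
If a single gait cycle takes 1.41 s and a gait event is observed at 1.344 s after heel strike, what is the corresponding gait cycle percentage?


pct = (event_time / cycle_time) * 100
pct = (1.344 / 1.41) * 100
ratio = 0.9532
pct = 95.3191


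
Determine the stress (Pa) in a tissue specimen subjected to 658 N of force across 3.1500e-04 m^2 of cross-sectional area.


stress = F / A
stress = 658 / 3.1500e-04
stress = 2.0889e+06


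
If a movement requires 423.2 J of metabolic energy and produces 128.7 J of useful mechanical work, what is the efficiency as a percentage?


eta = (W_mech / E_meta) * 100
eta = (128.7 / 423.2) * 100
ratio = 0.3041
eta = 30.4112


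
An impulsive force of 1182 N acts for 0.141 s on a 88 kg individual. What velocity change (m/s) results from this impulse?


J = F * dt = 1182 * 0.141 = 166.6620 N*s
delta_v = J / m
delta_v = 166.6620 / 88
delta_v = 1.8939


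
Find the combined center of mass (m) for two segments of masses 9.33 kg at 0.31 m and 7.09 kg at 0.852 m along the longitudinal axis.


COM = (m1*x1 + m2*x2) / (m1 + m2)
COM = (9.33*0.31 + 7.09*0.852) / (9.33 + 7.09)
Numerator = 8.9330
Denominator = 16.4200
COM = 0.5440


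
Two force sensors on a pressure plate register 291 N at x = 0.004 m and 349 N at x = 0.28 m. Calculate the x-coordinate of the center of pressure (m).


COP_x = (F1*x1 + F2*x2) / (F1 + F2)
COP_x = (291*0.004 + 349*0.28) / (291 + 349)
Numerator = 98.8840
Denominator = 640
COP_x = 0.1545


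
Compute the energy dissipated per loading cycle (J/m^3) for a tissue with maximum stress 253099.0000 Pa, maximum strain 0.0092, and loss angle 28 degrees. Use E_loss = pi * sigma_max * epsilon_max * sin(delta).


E_loss = pi * sigma_max * epsilon_max * sin(delta)
delta = 28 deg = 0.4887 rad
sin(delta) = 0.4695
E_loss = pi * 253099.0000 * 0.0092 * 0.4695
E_loss = 3434.2936


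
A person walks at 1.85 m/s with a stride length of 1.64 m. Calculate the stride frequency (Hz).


f = v / stride_length
f = 1.85 / 1.64
f = 1.1280


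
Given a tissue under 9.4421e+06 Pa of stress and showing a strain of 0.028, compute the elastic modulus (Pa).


E = stress / strain
E = 9.4421e+06 / 0.028
E = 3.3722e+08


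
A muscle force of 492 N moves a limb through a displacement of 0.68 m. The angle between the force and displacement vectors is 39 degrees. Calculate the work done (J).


W = F * d * cos(theta)
theta = 39 deg = 0.6807 rad
cos(theta) = 0.7771
W = 492 * 0.68 * 0.7771
W = 260.0020


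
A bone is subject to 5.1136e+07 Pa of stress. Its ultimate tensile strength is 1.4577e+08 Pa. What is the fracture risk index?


FRI = applied / ultimate
FRI = 5.1136e+07 / 1.4577e+08
FRI = 0.3508


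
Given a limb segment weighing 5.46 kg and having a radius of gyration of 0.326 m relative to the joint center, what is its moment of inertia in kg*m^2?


I = m * k^2
I = 5.46 * 0.326^2
k^2 = 0.1063
I = 0.5803


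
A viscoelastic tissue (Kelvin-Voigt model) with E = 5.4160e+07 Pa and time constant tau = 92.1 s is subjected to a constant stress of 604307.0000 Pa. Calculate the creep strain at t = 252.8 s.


epsilon(t) = (sigma/E) * (1 - exp(-t/tau))
sigma/E = 604307.0000 / 5.4160e+07 = 0.0112
exp(-t/tau) = exp(-252.8 / 92.1) = 0.0643
epsilon = 0.0112 * (1 - 0.0643)
epsilon = 0.0104


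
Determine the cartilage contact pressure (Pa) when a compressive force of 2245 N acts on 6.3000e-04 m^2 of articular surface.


P = F / A
P = 2245 / 6.3000e-04
P = 3.5635e+06


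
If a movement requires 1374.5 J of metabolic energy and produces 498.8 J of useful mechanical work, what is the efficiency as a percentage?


eta = (W_mech / E_meta) * 100
eta = (498.8 / 1374.5) * 100
ratio = 0.3629
eta = 36.2896


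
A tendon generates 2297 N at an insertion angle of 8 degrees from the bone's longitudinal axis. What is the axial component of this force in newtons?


F_eff = F_tendon * cos(theta)
theta = 8 deg = 0.1396 rad
cos(theta) = 0.9903
F_eff = 2297 * 0.9903
F_eff = 2274.6458


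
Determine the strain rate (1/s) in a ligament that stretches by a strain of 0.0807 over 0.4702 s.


strain_rate = delta_strain / delta_t
strain_rate = 0.0807 / 0.4702
strain_rate = 0.1716


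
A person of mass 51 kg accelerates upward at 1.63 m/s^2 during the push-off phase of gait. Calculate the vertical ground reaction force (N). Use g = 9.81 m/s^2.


GRF = m * (g + a)
GRF = 51 * (9.81 + 1.63)
GRF = 51 * 11.4400
GRF = 583.4400


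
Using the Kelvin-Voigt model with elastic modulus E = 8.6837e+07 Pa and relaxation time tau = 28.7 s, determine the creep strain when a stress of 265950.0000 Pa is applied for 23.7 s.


epsilon(t) = (sigma/E) * (1 - exp(-t/tau))
sigma/E = 265950.0000 / 8.6837e+07 = 0.0031
exp(-t/tau) = exp(-23.7 / 28.7) = 0.4379
epsilon = 0.0031 * (1 - 0.4379)
epsilon = 0.0017


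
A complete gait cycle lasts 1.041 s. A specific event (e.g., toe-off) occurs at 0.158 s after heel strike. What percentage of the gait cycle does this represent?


pct = (event_time / cycle_time) * 100
pct = (0.158 / 1.041) * 100
ratio = 0.1518
pct = 15.1777
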